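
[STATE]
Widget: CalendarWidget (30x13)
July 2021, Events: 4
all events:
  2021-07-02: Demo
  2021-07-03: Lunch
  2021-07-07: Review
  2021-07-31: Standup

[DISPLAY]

          July 2021           
Mo Tu We Th Fr Sa Su          
          1  2*  3*  4        
 5  6  7*  8  9 10 11         
12 13 14 15 16 17 18          
19 20 21 22 23 24 25          
26 27 28 29 30 31*            
                              
                              
                              
                              
                              
                              


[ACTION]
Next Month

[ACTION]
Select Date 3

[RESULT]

         August 2021          
Mo Tu We Th Fr Sa Su          
                   1          
 2 [ 3]  4  5  6  7  8        
 9 10 11 12 13 14 15          
16 17 18 19 20 21 22          
23 24 25 26 27 28 29          
30 31                         
                              
                              
                              
                              
                              


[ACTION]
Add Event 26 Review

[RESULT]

         August 2021          
Mo Tu We Th Fr Sa Su          
                   1          
 2 [ 3]  4  5  6  7  8        
 9 10 11 12 13 14 15          
16 17 18 19 20 21 22          
23 24 25 26* 27 28 29         
30 31                         
                              
                              
                              
                              
                              


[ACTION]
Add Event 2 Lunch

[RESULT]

         August 2021          
Mo Tu We Th Fr Sa Su          
                   1          
 2* [ 3]  4  5  6  7  8       
 9 10 11 12 13 14 15          
16 17 18 19 20 21 22          
23 24 25 26* 27 28 29         
30 31                         
                              
                              
                              
                              
                              


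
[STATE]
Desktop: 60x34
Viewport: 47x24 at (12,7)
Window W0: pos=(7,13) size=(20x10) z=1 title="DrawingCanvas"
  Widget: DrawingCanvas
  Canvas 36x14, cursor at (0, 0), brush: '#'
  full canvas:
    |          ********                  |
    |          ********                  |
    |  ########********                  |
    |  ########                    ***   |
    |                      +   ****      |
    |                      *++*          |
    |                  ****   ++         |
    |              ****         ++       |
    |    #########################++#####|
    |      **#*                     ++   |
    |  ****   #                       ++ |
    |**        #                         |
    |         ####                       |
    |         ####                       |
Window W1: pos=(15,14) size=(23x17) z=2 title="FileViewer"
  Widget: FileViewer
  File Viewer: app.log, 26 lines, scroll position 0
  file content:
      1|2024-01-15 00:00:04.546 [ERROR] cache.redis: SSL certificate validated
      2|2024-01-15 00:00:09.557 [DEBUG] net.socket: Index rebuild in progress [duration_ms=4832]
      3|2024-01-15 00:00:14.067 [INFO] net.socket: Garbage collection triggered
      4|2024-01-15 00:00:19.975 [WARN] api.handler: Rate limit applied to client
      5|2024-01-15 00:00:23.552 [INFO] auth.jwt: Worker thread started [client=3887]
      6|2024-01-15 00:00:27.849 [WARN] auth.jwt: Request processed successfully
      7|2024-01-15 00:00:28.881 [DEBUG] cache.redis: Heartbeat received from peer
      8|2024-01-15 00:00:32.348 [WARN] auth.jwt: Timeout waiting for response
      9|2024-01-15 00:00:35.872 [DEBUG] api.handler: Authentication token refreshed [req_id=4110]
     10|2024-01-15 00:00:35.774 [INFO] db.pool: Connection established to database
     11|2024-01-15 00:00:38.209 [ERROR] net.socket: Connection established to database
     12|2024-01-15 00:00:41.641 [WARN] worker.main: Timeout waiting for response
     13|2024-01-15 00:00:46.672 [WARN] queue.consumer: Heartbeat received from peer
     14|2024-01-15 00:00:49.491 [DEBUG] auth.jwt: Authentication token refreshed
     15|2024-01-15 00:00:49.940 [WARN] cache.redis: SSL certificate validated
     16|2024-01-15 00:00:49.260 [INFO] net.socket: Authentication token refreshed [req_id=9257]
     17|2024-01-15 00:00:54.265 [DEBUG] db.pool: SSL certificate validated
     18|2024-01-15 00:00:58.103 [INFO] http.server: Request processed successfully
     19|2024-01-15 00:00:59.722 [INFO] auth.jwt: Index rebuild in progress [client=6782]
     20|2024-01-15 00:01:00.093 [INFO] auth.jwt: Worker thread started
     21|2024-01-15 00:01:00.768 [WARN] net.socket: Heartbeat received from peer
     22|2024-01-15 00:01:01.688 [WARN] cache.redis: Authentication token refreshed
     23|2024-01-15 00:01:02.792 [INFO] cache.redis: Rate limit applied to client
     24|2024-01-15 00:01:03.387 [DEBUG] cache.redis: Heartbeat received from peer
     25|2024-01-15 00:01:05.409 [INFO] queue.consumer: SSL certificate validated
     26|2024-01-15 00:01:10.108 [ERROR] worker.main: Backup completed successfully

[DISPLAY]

                                               
                                               
                                               
                                               
                                               
                                               
━━━━━━━━━━━━━━┓                                
win┏━━━━━━━━━━━━━━━━━━━━━┓                     
───┃ FileViewer          ┃                     
   ┠─────────────────────┨                     
   ┃2024-01-15 00:00:04.▲┃                     
###┃2024-01-15 00:00:09.█┃                     
###┃2024-01-15 00:00:14.░┃                     
   ┃2024-01-15 00:00:19.░┃                     
   ┃2024-01-15 00:00:23.░┃                     
━━━┃2024-01-15 00:00:27.░┃                     
   ┃2024-01-15 00:00:28.░┃                     
   ┃2024-01-15 00:00:32.░┃                     
   ┃2024-01-15 00:00:35.░┃                     
   ┃2024-01-15 00:00:35.░┃                     
   ┃2024-01-15 00:00:38.░┃                     
   ┃2024-01-15 00:00:41.░┃                     
   ┃2024-01-15 00:00:46.▼┃                     
   ┗━━━━━━━━━━━━━━━━━━━━━┛                     


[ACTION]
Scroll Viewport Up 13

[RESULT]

                                               
                                               
                                               
                                               
                                               
                                               
                                               
                                               
                                               
                                               
                                               
                                               
                                               
━━━━━━━━━━━━━━┓                                
win┏━━━━━━━━━━━━━━━━━━━━━┓                     
───┃ FileViewer          ┃                     
   ┠─────────────────────┨                     
   ┃2024-01-15 00:00:04.▲┃                     
###┃2024-01-15 00:00:09.█┃                     
###┃2024-01-15 00:00:14.░┃                     
   ┃2024-01-15 00:00:19.░┃                     
   ┃2024-01-15 00:00:23.░┃                     
━━━┃2024-01-15 00:00:27.░┃                     
   ┃2024-01-15 00:00:28.░┃                     


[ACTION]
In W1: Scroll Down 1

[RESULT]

                                               
                                               
                                               
                                               
                                               
                                               
                                               
                                               
                                               
                                               
                                               
                                               
                                               
━━━━━━━━━━━━━━┓                                
win┏━━━━━━━━━━━━━━━━━━━━━┓                     
───┃ FileViewer          ┃                     
   ┠─────────────────────┨                     
   ┃2024-01-15 00:00:09.▲┃                     
###┃2024-01-15 00:00:14.█┃                     
###┃2024-01-15 00:00:19.░┃                     
   ┃2024-01-15 00:00:23.░┃                     
   ┃2024-01-15 00:00:27.░┃                     
━━━┃2024-01-15 00:00:28.░┃                     
   ┃2024-01-15 00:00:32.░┃                     


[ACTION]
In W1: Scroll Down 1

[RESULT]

                                               
                                               
                                               
                                               
                                               
                                               
                                               
                                               
                                               
                                               
                                               
                                               
                                               
━━━━━━━━━━━━━━┓                                
win┏━━━━━━━━━━━━━━━━━━━━━┓                     
───┃ FileViewer          ┃                     
   ┠─────────────────────┨                     
   ┃2024-01-15 00:00:14.▲┃                     
###┃2024-01-15 00:00:19.░┃                     
###┃2024-01-15 00:00:23.█┃                     
   ┃2024-01-15 00:00:27.░┃                     
   ┃2024-01-15 00:00:28.░┃                     
━━━┃2024-01-15 00:00:32.░┃                     
   ┃2024-01-15 00:00:35.░┃                     


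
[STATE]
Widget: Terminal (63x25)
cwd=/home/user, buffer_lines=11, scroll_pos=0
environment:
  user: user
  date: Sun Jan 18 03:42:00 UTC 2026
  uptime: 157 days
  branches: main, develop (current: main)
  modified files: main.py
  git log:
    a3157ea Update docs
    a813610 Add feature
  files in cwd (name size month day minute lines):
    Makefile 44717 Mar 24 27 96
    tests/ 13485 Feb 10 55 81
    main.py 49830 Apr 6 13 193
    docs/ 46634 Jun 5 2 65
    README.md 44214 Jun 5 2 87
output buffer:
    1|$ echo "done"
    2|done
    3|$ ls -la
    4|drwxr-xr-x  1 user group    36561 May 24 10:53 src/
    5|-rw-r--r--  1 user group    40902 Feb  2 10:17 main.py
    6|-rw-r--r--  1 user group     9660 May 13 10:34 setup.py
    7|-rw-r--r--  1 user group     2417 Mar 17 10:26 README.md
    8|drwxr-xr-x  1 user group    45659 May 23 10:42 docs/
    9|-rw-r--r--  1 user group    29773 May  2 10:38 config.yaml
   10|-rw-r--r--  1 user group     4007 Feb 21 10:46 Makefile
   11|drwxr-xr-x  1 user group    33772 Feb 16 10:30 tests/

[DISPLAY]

$ echo "done"                                                  
done                                                           
$ ls -la                                                       
drwxr-xr-x  1 user group    36561 May 24 10:53 src/            
-rw-r--r--  1 user group    40902 Feb  2 10:17 main.py         
-rw-r--r--  1 user group     9660 May 13 10:34 setup.py        
-rw-r--r--  1 user group     2417 Mar 17 10:26 README.md       
drwxr-xr-x  1 user group    45659 May 23 10:42 docs/           
-rw-r--r--  1 user group    29773 May  2 10:38 config.yaml     
-rw-r--r--  1 user group     4007 Feb 21 10:46 Makefile        
drwxr-xr-x  1 user group    33772 Feb 16 10:30 tests/          
$ █                                                            
                                                               
                                                               
                                                               
                                                               
                                                               
                                                               
                                                               
                                                               
                                                               
                                                               
                                                               
                                                               
                                                               


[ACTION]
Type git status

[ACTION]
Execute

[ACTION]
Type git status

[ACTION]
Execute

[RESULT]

$ echo "done"                                                  
done                                                           
$ ls -la                                                       
drwxr-xr-x  1 user group    36561 May 24 10:53 src/            
-rw-r--r--  1 user group    40902 Feb  2 10:17 main.py         
-rw-r--r--  1 user group     9660 May 13 10:34 setup.py        
-rw-r--r--  1 user group     2417 Mar 17 10:26 README.md       
drwxr-xr-x  1 user group    45659 May 23 10:42 docs/           
-rw-r--r--  1 user group    29773 May  2 10:38 config.yaml     
-rw-r--r--  1 user group     4007 Feb 21 10:46 Makefile        
drwxr-xr-x  1 user group    33772 Feb 16 10:30 tests/          
$ git status                                                   
On branch main                                                 
Changes not staged for commit:                                 
                                                               
        modified:   main.py                                    
$ git status                                                   
On branch main                                                 
Changes not staged for commit:                                 
                                                               
        modified:   main.py                                    
$ █                                                            
                                                               
                                                               
                                                               


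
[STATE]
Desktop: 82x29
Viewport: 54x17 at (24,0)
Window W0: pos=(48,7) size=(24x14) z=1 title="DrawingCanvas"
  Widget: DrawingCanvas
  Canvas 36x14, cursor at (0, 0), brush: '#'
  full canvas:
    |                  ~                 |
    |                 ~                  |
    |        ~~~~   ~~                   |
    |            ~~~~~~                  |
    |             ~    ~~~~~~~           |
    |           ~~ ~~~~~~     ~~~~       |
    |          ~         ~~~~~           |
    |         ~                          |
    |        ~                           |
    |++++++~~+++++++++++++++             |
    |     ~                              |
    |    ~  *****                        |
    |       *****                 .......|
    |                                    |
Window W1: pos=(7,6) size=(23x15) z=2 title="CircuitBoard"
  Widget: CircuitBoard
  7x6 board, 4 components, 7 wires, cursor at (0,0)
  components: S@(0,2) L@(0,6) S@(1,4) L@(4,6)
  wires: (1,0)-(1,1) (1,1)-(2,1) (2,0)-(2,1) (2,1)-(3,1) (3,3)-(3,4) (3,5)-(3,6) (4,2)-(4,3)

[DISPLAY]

                                                      
                                                      
                                                      
                                                      
                                                      
                                                      
━━━━━┓                                                
     ┃                  ┏━━━━━━━━━━━━━━━━━━━━━━┓      
─────┨                  ┃ DrawingCanvas        ┃      
     ┃                  ┠──────────────────────┨      
     ┃                  ┃+                 ~   ┃      
     ┃                  ┃                 ~    ┃      
    S┃                  ┃        ~~~~   ~~     ┃      
     ┃                  ┃            ~~~~~~    ┃      
     ┃                  ┃             ~    ~~~~┃      
     ┃                  ┃           ~~ ~~~~~~  ┃      
· ─ ·┃                  ┃          ~         ~~┃      


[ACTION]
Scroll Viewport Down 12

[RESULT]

    S┃                  ┃        ~~~~   ~~     ┃      
     ┃                  ┃            ~~~~~~    ┃      
     ┃                  ┃             ~    ~~~~┃      
     ┃                  ┃           ~~ ~~~~~~  ┃      
· ─ ·┃                  ┃          ~         ~~┃      
     ┃                  ┃         ~            ┃      
·    ┃                  ┃        ~             ┃      
     ┃                  ┃++++++~~++++++++++++++┃      
━━━━━┛                  ┗━━━━━━━━━━━━━━━━━━━━━━┛      
                                                      
                                                      
                                                      
                                                      
                                                      
                                                      
                                                      
                                                      


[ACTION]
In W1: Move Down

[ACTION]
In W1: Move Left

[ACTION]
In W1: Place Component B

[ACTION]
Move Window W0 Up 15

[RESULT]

    S┃                  ┃++++++~~++++++++++++++┃      
     ┃                  ┗━━━━━━━━━━━━━━━━━━━━━━┛      
     ┃                                                
     ┃                                                
· ─ ·┃                                                
     ┃                                                
·    ┃                                                
     ┃                                                
━━━━━┛                                                
                                                      
                                                      
                                                      
                                                      
                                                      
                                                      
                                                      
                                                      


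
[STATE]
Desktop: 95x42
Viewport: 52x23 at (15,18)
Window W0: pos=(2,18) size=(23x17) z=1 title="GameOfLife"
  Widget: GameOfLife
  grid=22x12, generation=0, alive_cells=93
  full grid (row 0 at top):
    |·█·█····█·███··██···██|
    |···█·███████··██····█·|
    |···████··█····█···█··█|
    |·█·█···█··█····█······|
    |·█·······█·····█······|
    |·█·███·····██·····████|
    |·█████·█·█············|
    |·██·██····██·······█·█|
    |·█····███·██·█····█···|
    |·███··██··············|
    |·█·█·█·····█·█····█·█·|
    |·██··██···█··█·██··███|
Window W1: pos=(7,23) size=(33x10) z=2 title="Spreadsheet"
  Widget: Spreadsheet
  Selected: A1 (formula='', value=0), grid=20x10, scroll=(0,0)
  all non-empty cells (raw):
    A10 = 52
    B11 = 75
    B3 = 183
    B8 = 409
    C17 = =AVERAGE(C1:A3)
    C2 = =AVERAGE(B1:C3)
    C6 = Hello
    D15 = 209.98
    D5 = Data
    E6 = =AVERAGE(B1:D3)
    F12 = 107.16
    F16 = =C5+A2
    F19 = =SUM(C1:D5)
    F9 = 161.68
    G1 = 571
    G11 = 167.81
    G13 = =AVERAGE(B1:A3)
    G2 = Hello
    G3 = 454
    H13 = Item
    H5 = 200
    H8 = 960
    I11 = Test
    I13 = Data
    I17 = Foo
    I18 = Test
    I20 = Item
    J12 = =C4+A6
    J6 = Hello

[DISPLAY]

━━━━━━━━━┓                                          
         ┃                                          
─────────┨                                          
         ┃                                          
█··██···█┃                                          
━━━━━━━━━━━━━━━━━━━━━━━━┓                           
sheet                   ┃                           
────────────────────────┨                           
                        ┃                           
A       B       C       ┃                           
------------------------┃                           
  [0]       0       0   ┃                           
    0       0#CIRC!     ┃                           
    0     183       0   ┃                           
━━━━━━━━━━━━━━━━━━━━━━━━┛                           
·█·██··██┃                                          
━━━━━━━━━┛                                          
                                                    
                                                    
                                                    
                                                    
                                                    
                                                    


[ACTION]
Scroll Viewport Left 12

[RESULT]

━━━━━━━━━━━━━━━━━━━━━┓                              
 GameOfLife          ┃                              
─────────────────────┨                              
Gen: 0               ┃                              
·█·█····█·███··██···█┃                              
···█┏━━━━━━━━━━━━━━━━━━━━━━━━━━━━━━━┓               
···█┃ Spreadsheet                   ┃               
·█·█┠───────────────────────────────┨               
·█··┃A1:                            ┃               
·█·█┃       A       B       C       ┃               
·███┃-------------------------------┃               
·██·┃  1      [0]       0       0   ┃               
·█··┃  2        0       0#CIRC!     ┃               
·███┃  3        0     183       0   ┃               
·█·█┗━━━━━━━━━━━━━━━━━━━━━━━━━━━━━━━┛               
·██··██···█··█·██··██┃                              
━━━━━━━━━━━━━━━━━━━━━┛                              
                                                    
                                                    
                                                    
                                                    
                                                    
                                                    


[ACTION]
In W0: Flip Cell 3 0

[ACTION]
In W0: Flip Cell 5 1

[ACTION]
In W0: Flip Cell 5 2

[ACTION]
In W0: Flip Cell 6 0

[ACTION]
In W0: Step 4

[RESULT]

━━━━━━━━━━━━━━━━━━━━━┓                              
 GameOfLife          ┃                              
─────────────────────┨                              
Gen: 4               ┃                              
··█·█·······█·█······┃                              
·██·┏━━━━━━━━━━━━━━━━━━━━━━━━━━━━━━━┓               
·█··┃ Spreadsheet                   ┃               
████┠───────────────────────────────┨               
·███┃A1:                            ┃               
····┃       A       B       C       ┃               
····┃-------------------------------┃               
····┃  1      [0]       0       0   ┃               
···█┃  2        0       0#CIRC!     ┃               
····┃  3        0     183       0   ┃               
·█··┗━━━━━━━━━━━━━━━━━━━━━━━━━━━━━━━┛               
·█████···············┃                              
━━━━━━━━━━━━━━━━━━━━━┛                              
                                                    
                                                    
                                                    
                                                    
                                                    
                                                    


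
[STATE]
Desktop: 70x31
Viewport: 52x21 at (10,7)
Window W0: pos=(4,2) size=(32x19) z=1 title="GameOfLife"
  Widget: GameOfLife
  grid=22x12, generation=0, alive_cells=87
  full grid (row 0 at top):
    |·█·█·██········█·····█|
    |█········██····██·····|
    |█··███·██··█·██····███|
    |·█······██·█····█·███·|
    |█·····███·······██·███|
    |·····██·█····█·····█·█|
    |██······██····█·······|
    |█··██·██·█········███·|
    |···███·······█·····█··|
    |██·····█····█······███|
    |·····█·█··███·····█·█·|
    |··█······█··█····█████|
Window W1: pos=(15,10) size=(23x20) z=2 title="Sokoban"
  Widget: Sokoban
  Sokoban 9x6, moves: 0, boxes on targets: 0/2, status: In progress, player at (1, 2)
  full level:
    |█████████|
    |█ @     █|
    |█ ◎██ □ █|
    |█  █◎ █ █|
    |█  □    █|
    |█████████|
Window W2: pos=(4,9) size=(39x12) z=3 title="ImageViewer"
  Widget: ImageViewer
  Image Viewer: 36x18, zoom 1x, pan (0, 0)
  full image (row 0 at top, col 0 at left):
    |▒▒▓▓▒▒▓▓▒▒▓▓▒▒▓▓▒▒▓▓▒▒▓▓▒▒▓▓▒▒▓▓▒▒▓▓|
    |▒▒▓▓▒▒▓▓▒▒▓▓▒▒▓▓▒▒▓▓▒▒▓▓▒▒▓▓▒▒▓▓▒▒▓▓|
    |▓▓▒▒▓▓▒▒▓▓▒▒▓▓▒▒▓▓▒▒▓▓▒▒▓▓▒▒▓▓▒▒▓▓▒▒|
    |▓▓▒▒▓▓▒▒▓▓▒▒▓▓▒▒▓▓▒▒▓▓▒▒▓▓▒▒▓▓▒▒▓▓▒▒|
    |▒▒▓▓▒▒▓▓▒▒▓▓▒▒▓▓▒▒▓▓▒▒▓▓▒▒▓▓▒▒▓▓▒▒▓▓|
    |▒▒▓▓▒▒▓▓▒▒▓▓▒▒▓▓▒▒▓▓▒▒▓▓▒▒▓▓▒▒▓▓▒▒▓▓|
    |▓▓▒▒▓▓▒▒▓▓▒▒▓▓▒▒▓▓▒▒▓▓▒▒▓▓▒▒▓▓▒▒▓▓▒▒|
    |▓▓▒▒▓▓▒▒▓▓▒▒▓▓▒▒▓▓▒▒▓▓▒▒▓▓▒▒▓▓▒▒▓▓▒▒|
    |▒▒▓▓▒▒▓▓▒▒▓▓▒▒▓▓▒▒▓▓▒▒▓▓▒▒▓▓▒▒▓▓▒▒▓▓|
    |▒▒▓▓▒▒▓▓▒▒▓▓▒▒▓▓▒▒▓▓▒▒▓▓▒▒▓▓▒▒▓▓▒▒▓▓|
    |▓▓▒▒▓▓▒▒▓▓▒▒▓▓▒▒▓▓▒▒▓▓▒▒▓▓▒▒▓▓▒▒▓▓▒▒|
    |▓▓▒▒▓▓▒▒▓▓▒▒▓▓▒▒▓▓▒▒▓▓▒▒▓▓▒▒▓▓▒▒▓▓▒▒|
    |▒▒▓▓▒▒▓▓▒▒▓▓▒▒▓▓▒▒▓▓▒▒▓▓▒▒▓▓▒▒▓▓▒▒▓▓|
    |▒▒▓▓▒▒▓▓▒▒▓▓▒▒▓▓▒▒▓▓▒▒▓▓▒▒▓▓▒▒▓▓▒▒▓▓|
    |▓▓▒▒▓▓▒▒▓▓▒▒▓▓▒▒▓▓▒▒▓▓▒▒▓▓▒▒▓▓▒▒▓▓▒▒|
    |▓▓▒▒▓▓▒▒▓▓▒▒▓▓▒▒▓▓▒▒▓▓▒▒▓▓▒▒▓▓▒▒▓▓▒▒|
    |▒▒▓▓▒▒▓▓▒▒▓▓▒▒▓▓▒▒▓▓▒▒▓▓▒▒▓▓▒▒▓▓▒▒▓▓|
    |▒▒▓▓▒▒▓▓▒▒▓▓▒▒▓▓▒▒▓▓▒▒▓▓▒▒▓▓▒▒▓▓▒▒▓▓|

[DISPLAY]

····██····██·····        ┃                          
█·██··█·██····███        ┃                          
━━━━━━━━━━━━━━━━━━━━━━━━━━━━━━━━┓                   
eViewer                         ┃                   
────────────────────────────────┨                   
▒▓▓▒▒▓▓▒▒▓▓▒▒▓▓▒▒▓▓▒▒▓▓▒▒▓▓▒▒▓▓ ┃                   
▒▓▓▒▒▓▓▒▒▓▓▒▒▓▓▒▒▓▓▒▒▓▓▒▒▓▓▒▒▓▓ ┃                   
▓▒▒▓▓▒▒▓▓▒▒▓▓▒▒▓▓▒▒▓▓▒▒▓▓▒▒▓▓▒▒ ┃                   
▓▒▒▓▓▒▒▓▓▒▒▓▓▒▒▓▓▒▒▓▓▒▒▓▓▒▒▓▓▒▒ ┃                   
▒▓▓▒▒▓▓▒▒▓▓▒▒▓▓▒▒▓▓▒▒▓▓▒▒▓▓▒▒▓▓ ┃                   
▒▓▓▒▒▓▓▒▒▓▓▒▒▓▓▒▒▓▓▒▒▓▓▒▒▓▓▒▒▓▓ ┃                   
▓▒▒▓▓▒▒▓▓▒▒▓▓▒▒▓▓▒▒▓▓▒▒▓▓▒▒▓▓▒▒ ┃                   
▓▒▒▓▓▒▒▓▓▒▒▓▓▒▒▓▓▒▒▓▓▒▒▓▓▒▒▓▓▒▒ ┃                   
━━━━━━━━━━━━━━━━━━━━━━━━━━━━━━━━┛                   
     ┃                     ┃                        
     ┃                     ┃                        
     ┃                     ┃                        
     ┃                     ┃                        
     ┃                     ┃                        
     ┃                     ┃                        
     ┃                     ┃                        


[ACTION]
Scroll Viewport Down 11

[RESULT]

eViewer                         ┃                   
────────────────────────────────┨                   
▒▓▓▒▒▓▓▒▒▓▓▒▒▓▓▒▒▓▓▒▒▓▓▒▒▓▓▒▒▓▓ ┃                   
▒▓▓▒▒▓▓▒▒▓▓▒▒▓▓▒▒▓▓▒▒▓▓▒▒▓▓▒▒▓▓ ┃                   
▓▒▒▓▓▒▒▓▓▒▒▓▓▒▒▓▓▒▒▓▓▒▒▓▓▒▒▓▓▒▒ ┃                   
▓▒▒▓▓▒▒▓▓▒▒▓▓▒▒▓▓▒▒▓▓▒▒▓▓▒▒▓▓▒▒ ┃                   
▒▓▓▒▒▓▓▒▒▓▓▒▒▓▓▒▒▓▓▒▒▓▓▒▒▓▓▒▒▓▓ ┃                   
▒▓▓▒▒▓▓▒▒▓▓▒▒▓▓▒▒▓▓▒▒▓▓▒▒▓▓▒▒▓▓ ┃                   
▓▒▒▓▓▒▒▓▓▒▒▓▓▒▒▓▓▒▒▓▓▒▒▓▓▒▒▓▓▒▒ ┃                   
▓▒▒▓▓▒▒▓▓▒▒▓▓▒▒▓▓▒▒▓▓▒▒▓▓▒▒▓▓▒▒ ┃                   
━━━━━━━━━━━━━━━━━━━━━━━━━━━━━━━━┛                   
     ┃                     ┃                        
     ┃                     ┃                        
     ┃                     ┃                        
     ┃                     ┃                        
     ┃                     ┃                        
     ┃                     ┃                        
     ┃                     ┃                        
     ┃                     ┃                        
     ┗━━━━━━━━━━━━━━━━━━━━━┛                        
                                                    


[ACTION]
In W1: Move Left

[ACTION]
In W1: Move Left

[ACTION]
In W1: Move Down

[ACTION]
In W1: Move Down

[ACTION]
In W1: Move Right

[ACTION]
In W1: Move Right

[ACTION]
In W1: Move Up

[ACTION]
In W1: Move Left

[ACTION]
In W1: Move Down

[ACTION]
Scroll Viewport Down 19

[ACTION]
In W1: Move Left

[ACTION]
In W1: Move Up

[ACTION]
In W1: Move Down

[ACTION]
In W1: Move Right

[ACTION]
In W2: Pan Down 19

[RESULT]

eViewer                         ┃                   
────────────────────────────────┨                   
                                ┃                   
                                ┃                   
                                ┃                   
                                ┃                   
                                ┃                   
                                ┃                   
                                ┃                   
                                ┃                   
━━━━━━━━━━━━━━━━━━━━━━━━━━━━━━━━┛                   
     ┃                     ┃                        
     ┃                     ┃                        
     ┃                     ┃                        
     ┃                     ┃                        
     ┃                     ┃                        
     ┃                     ┃                        
     ┃                     ┃                        
     ┃                     ┃                        
     ┗━━━━━━━━━━━━━━━━━━━━━┛                        
                                                    


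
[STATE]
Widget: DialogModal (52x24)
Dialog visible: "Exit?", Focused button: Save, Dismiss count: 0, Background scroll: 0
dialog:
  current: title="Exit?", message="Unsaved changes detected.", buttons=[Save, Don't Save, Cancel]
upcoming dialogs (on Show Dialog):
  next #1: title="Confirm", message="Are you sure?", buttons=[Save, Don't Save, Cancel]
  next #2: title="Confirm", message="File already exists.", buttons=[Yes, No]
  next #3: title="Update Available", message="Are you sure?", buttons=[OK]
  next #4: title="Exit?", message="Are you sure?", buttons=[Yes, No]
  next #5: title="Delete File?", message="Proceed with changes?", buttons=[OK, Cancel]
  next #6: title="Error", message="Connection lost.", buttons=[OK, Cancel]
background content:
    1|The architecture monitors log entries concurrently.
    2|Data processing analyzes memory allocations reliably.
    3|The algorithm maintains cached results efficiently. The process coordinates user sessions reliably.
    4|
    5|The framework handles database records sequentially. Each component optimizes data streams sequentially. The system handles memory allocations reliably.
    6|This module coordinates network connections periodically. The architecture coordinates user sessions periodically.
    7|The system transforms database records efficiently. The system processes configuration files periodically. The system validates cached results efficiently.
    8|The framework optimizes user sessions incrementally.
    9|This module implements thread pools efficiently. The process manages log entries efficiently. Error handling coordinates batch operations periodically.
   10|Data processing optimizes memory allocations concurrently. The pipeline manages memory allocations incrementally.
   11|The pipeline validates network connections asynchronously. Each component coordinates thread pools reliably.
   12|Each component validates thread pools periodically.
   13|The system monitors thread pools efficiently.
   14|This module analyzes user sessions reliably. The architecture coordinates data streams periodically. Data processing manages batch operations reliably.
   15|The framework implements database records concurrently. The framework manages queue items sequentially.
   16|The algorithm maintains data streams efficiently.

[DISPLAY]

The architecture monitors log entries concurrently. 
Data processing analyzes memory allocations reliably
The algorithm maintains cached results efficiently. 
                                                    
The framework handles database records sequentially.
This module coordinates network connections periodic
The system transforms database records efficiently. 
The framework optimizes user sessions incrementally.
This module implements thread pools efficiently. The
Data proce┌──────────────────────────────┐ns concurr
The pipeli│            Exit?             │ asynchron
Each compo│  Unsaved changes detected.   │odically. 
The system│ [Save]  Don't Save   Cancel  │ly.       
This modul└──────────────────────────────┘y. The arc
The framework implements database records concurrent
The algorithm maintains data streams efficiently.   
                                                    
                                                    
                                                    
                                                    
                                                    
                                                    
                                                    
                                                    


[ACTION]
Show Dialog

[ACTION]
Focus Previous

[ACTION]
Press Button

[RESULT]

The architecture monitors log entries concurrently. 
Data processing analyzes memory allocations reliably
The algorithm maintains cached results efficiently. 
                                                    
The framework handles database records sequentially.
This module coordinates network connections periodic
The system transforms database records efficiently. 
The framework optimizes user sessions incrementally.
This module implements thread pools efficiently. The
Data processing optimizes memory allocations concurr
The pipeline validates network connections asynchron
Each component validates thread pools periodically. 
The system monitors thread pools efficiently.       
This module analyzes user sessions reliably. The arc
The framework implements database records concurrent
The algorithm maintains data streams efficiently.   
                                                    
                                                    
                                                    
                                                    
                                                    
                                                    
                                                    
                                                    


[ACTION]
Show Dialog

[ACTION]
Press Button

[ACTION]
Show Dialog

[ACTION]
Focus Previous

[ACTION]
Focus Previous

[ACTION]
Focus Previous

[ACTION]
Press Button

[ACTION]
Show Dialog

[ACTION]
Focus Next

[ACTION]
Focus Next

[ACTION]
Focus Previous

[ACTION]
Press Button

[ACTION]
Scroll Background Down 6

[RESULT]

The system transforms database records efficiently. 
The framework optimizes user sessions incrementally.
This module implements thread pools efficiently. The
Data processing optimizes memory allocations concurr
The pipeline validates network connections asynchron
Each component validates thread pools periodically. 
The system monitors thread pools efficiently.       
This module analyzes user sessions reliably. The arc
The framework implements database records concurrent
The algorithm maintains data streams efficiently.   
                                                    
                                                    
                                                    
                                                    
                                                    
                                                    
                                                    
                                                    
                                                    
                                                    
                                                    
                                                    
                                                    
                                                    
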